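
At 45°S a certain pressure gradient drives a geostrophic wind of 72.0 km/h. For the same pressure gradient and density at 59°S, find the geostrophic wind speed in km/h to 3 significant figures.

59.4 km/h

With the same pressure gradient and density, V_g ∝ 1/f ∝ 1/sin φ.
V₂ = V₁ · sin φ₁ / sin φ₂ = 72.0 × sin 45° / sin 59°
V₂ = 72.0 × 0.7071/0.8572 = 59.4 km/h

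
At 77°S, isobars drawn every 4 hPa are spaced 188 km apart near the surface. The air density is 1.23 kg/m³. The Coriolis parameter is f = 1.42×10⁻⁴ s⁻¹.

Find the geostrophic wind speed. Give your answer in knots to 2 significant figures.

24 knots

Pressure gradient: |∂P/∂n| = 400 Pa / 188000 m = 2.13×10⁻³ Pa/m
Geostrophic balance (pressure-gradient force = Coriolis force):
V_g = (1/(fρ)) |∂P/∂n| = 2.13×10⁻³ / (1.42×10⁻⁴ × 1.23) = 12.2 m/s
Converting: 12.2 m/s × 1.944 = 24 knots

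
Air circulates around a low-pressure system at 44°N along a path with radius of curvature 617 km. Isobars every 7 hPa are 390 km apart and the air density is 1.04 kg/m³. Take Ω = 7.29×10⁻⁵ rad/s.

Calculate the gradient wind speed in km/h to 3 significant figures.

50.2 km/h

Coriolis parameter at 44°N:
f = 2Ω sin φ = 2 × 7.29×10⁻⁵ × sin 44° = 1.01×10⁻⁴ s⁻¹
Pressure gradient: |∂P/∂n| = 700 Pa / 390000 m = 1.79×10⁻³ Pa/m
Geostrophic speed: V_g = |∂P/∂n|/(fρ) = 1.79×10⁻³/(1.01×10⁻⁴ × 1.04) = 17.0 m/s
Around a low, centrifugal force acts outward with Coriolis, so pressure-gradient force balances both:
(1/ρ)|∂P/∂n| = fV + V²/R  →  V² + fR·V − fR·V_g = 0
With fR = 1.01×10⁻⁴ × 617×10³ m = 62.5 m/s:
V = [−fR + √((fR)² + 4 fR V_g)]/2 = [−62.5 + √(62.5² + 4×62.5×17)]/2 = 13.9 m/s
Subgeostrophic (V < V_g = 17 m/s), as expected around a low.
Converting: 13.9 m/s × 3.6 = 50.2 km/h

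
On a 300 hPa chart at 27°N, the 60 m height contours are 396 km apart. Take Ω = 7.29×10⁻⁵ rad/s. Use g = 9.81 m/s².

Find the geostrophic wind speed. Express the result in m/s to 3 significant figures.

Coriolis parameter at 27°N:
f = 2Ω sin φ = 2 × 7.29×10⁻⁵ × sin 27° = 6.62×10⁻⁵ s⁻¹
Height gradient: |∂Z/∂n| = 60 m / 396000 m = 1.52×10⁻⁴
On a pressure surface, geostrophic balance gives V_g = (g/f)|∂Z/∂n|:
V_g = 9.81 × 1.52×10⁻⁴ / 6.62×10⁻⁵ = 22.5 m/s

22.5 m/s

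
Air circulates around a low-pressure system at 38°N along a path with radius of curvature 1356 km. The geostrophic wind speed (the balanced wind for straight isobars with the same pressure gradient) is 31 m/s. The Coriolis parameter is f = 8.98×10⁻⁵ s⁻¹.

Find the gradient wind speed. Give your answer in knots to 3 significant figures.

Around a low, centrifugal force acts outward with Coriolis, so pressure-gradient force balances both:
(1/ρ)|∂P/∂n| = fV + V²/R  →  V² + fR·V − fR·V_g = 0
With fR = 8.98×10⁻⁵ × 1356×10³ m = 122 m/s:
V = [−fR + √((fR)² + 4 fR V_g)]/2 = [−122 + √(122² + 4×122×31)]/2 = 25.6 m/s
Subgeostrophic (V < V_g = 31 m/s), as expected around a low.
Converting: 25.6 m/s × 1.944 = 49.8 knots

49.8 knots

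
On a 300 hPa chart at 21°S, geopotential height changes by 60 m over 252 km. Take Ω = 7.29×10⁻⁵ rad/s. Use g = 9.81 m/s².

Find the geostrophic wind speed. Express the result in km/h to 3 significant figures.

Coriolis parameter at 21°S:
f = 2Ω sin φ = 2 × 7.29×10⁻⁵ × sin 21° = 5.23×10⁻⁵ s⁻¹
Height gradient: |∂Z/∂n| = 60 m / 252000 m = 2.38×10⁻⁴
On a pressure surface, geostrophic balance gives V_g = (g/f)|∂Z/∂n|:
V_g = 9.81 × 2.38×10⁻⁴ / 5.23×10⁻⁵ = 44.7 m/s
Converting: 44.7 m/s × 3.6 = 161 km/h

161 km/h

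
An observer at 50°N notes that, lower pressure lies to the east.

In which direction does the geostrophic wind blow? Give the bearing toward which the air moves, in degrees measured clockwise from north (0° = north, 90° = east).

180°

The pressure-gradient force points toward the east (bearing 090°).
Geostrophic balance: in the Northern Hemisphere the Coriolis force deflects motion to the right, so the geostrophic wind blows 90° to the right of the pressure-gradient force (low pressure on the left).
Rotating 090° by 90° clockwise gives 180° — the wind blows toward the south.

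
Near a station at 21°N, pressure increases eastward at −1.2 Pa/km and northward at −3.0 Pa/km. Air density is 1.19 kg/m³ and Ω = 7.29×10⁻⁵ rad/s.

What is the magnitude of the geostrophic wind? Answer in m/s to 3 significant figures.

Coriolis parameter at 21°N:
f = 2Ω sin φ = 2 × 7.29×10⁻⁵ × sin 21° = 5.23×10⁻⁵ s⁻¹
Component geostrophic relations (x east, y north):
u_g = −(1/(fρ)) ∂P/∂y,  v_g = (1/(fρ)) ∂P/∂x
u_g = −(−3.0×10⁻³)/(5.23×10⁻⁵ × 1.19) = 48.2 m/s;  v_g = (−1.2×10⁻³)/(5.23×10⁻⁵ × 1.19) = −19.3 m/s
|V_g| = √(u_g² + v_g²) = 52.0 m/s

52.0 m/s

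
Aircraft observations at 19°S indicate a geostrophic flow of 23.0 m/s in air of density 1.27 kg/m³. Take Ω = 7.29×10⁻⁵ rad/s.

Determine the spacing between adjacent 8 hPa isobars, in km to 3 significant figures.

577 km

Coriolis parameter at 19°S:
f = 2Ω sin φ = 2 × 7.29×10⁻⁵ × sin 19° = 4.75×10⁻⁵ s⁻¹
Geostrophic balance rearranged: |∂P/∂n| = f ρ V_g
|∂P/∂n| = 4.75×10⁻⁵ × 1.27 × 23.0 = 1.39×10⁻³ Pa/m
Isobar spacing: Δn = ΔP/|∂P/∂n| = 800 Pa / 1.39×10⁻³ Pa/m = 576978 m ≈ 577 km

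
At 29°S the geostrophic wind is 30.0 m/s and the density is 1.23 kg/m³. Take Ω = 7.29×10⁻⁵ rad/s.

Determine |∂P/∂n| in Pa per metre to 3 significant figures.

Coriolis parameter at 29°S:
f = 2Ω sin φ = 2 × 7.29×10⁻⁵ × sin 29° = 7.07×10⁻⁵ s⁻¹
Geostrophic balance rearranged: |∂P/∂n| = f ρ V_g
|∂P/∂n| = 7.07×10⁻⁵ × 1.23 × 30.0 = 2.61×10⁻³ Pa/m

2.61×10⁻³ Pa/m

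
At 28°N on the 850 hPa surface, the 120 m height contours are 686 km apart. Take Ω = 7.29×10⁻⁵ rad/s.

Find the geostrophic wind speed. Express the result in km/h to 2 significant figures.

Coriolis parameter at 28°N:
f = 2Ω sin φ = 2 × 7.29×10⁻⁵ × sin 28° = 6.84×10⁻⁵ s⁻¹
Height gradient: |∂Z/∂n| = 120 m / 686000 m = 1.75×10⁻⁴
On a pressure surface, geostrophic balance gives V_g = (g/f)|∂Z/∂n|:
V_g = 9.81 × 1.75×10⁻⁴ / 6.84×10⁻⁵ = 25.1 m/s
Converting: 25.1 m/s × 3.6 = 90 km/h

90 km/h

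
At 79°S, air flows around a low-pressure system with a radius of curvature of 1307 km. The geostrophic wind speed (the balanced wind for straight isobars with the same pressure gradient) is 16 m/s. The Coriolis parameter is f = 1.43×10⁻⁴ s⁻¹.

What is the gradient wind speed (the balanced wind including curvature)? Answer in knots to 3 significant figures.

Around a low, centrifugal force acts outward with Coriolis, so pressure-gradient force balances both:
(1/ρ)|∂P/∂n| = fV + V²/R  →  V² + fR·V − fR·V_g = 0
With fR = 1.43×10⁻⁴ × 1307×10³ m = 187 m/s:
V = [−fR + √((fR)² + 4 fR V_g)]/2 = [−187 + √(187² + 4×187×16)]/2 = 14.8 m/s
Subgeostrophic (V < V_g = 16 m/s), as expected around a low.
Converting: 14.8 m/s × 1.944 = 28.8 knots

28.8 knots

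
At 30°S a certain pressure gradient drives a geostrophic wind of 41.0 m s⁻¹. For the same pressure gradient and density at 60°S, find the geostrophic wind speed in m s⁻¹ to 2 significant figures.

24 m s⁻¹

With the same pressure gradient and density, V_g ∝ 1/f ∝ 1/sin φ.
V₂ = V₁ · sin φ₁ / sin φ₂ = 41.0 × sin 30° / sin 60°
V₂ = 41.0 × 0.5000/0.8660 = 24 m s⁻¹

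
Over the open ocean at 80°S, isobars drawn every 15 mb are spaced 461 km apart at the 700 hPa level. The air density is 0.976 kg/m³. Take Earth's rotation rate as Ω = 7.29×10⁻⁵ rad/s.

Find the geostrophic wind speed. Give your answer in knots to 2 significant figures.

Coriolis parameter at 80°S:
f = 2Ω sin φ = 2 × 7.29×10⁻⁵ × sin 80° = 1.44×10⁻⁴ s⁻¹
Pressure gradient: |∂P/∂n| = 1500 Pa / 461000 m = 3.25×10⁻³ Pa/m
Geostrophic balance (pressure-gradient force = Coriolis force):
V_g = (1/(fρ)) |∂P/∂n| = 3.25×10⁻³ / (1.44×10⁻⁴ × 0.976) = 23.2 m/s
Converting: 23.2 m/s × 1.944 = 45 knots

45 knots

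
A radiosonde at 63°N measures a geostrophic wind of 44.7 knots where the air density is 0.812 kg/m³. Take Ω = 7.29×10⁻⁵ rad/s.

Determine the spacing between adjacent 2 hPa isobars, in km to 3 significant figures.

Coriolis parameter at 63°N:
f = 2Ω sin φ = 2 × 7.29×10⁻⁵ × sin 63° = 1.30×10⁻⁴ s⁻¹
Wind speed in SI: 44.7 knots = 23.0 m/s
Geostrophic balance rearranged: |∂P/∂n| = f ρ V_g
|∂P/∂n| = 1.30×10⁻⁴ × 0.812 × 23.0 = 2.43×10⁻³ Pa/m
Isobar spacing: Δn = ΔP/|∂P/∂n| = 200 Pa / 2.43×10⁻³ Pa/m = 82450 m ≈ 82.4 km

82.4 km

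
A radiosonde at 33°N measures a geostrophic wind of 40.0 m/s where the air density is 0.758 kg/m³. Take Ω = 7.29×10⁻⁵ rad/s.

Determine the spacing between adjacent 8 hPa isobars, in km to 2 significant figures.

Coriolis parameter at 33°N:
f = 2Ω sin φ = 2 × 7.29×10⁻⁵ × sin 33° = 7.94×10⁻⁵ s⁻¹
Geostrophic balance rearranged: |∂P/∂n| = f ρ V_g
|∂P/∂n| = 7.94×10⁻⁵ × 0.758 × 40.0 = 2.41×10⁻³ Pa/m
Isobar spacing: Δn = ΔP/|∂P/∂n| = 800 Pa / 2.41×10⁻³ Pa/m = 332273 m ≈ 330 km

330 km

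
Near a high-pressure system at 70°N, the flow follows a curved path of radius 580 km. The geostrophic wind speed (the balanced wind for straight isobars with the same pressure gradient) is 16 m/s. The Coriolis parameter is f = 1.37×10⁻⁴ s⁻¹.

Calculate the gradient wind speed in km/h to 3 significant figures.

Around a high, pressure-gradient force acts outward with centrifugal, so Coriolis balances both:
fV = (1/ρ)|∂P/∂n| + V²/R  →  V² − fR·V + fR·V_g = 0
With fR = 1.37×10⁻⁴ × 580×10³ m = 79.5 m/s:
V = [fR − √((fR)² − 4 fR V_g)]/2 = [79.5 − √(79.5² − 4×79.5×16)]/2 = 22.2 m/s
Supergeostrophic (V > V_g = 16 m/s), as expected around a high.
Converting: 22.2 m/s × 3.6 = 79.9 km/h

79.9 km/h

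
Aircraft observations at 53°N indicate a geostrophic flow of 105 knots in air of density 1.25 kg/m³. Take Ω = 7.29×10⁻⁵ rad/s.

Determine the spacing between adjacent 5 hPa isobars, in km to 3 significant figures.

Coriolis parameter at 53°N:
f = 2Ω sin φ = 2 × 7.29×10⁻⁵ × sin 53° = 1.16×10⁻⁴ s⁻¹
Wind speed in SI: 105 knots = 54.0 m/s
Geostrophic balance rearranged: |∂P/∂n| = f ρ V_g
|∂P/∂n| = 1.16×10⁻⁴ × 1.25 × 54.0 = 7.86×10⁻³ Pa/m
Isobar spacing: Δn = ΔP/|∂P/∂n| = 500 Pa / 7.86×10⁻³ Pa/m = 63596 m ≈ 63.6 km

63.6 km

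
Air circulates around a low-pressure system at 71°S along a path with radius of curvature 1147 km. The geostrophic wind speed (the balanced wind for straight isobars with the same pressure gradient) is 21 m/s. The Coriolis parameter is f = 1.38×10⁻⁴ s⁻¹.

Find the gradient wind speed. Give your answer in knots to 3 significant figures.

Around a low, centrifugal force acts outward with Coriolis, so pressure-gradient force balances both:
(1/ρ)|∂P/∂n| = fV + V²/R  →  V² + fR·V − fR·V_g = 0
With fR = 1.38×10⁻⁴ × 1147×10³ m = 158 m/s:
V = [−fR + √((fR)² + 4 fR V_g)]/2 = [−158 + √(158² + 4×158×21)]/2 = 18.8 m/s
Subgeostrophic (V < V_g = 21 m/s), as expected around a low.
Converting: 18.8 m/s × 1.944 = 36.5 knots

36.5 knots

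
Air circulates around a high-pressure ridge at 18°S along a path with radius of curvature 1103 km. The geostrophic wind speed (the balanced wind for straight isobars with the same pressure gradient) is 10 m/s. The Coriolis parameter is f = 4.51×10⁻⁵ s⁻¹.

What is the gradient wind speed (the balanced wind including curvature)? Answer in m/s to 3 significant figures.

Around a high, pressure-gradient force acts outward with centrifugal, so Coriolis balances both:
fV = (1/ρ)|∂P/∂n| + V²/R  →  V² − fR·V + fR·V_g = 0
With fR = 4.51×10⁻⁵ × 1103×10³ m = 49.7 m/s:
V = [fR − √((fR)² − 4 fR V_g)]/2 = [49.7 − √(49.7² − 4×49.7×10)]/2 = 13.9 m/s
Supergeostrophic (V > V_g = 10 m/s), as expected around a high.

13.9 m/s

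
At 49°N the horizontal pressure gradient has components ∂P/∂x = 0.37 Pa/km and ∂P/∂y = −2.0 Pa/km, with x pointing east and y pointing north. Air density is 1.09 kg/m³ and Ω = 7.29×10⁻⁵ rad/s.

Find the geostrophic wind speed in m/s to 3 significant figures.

Coriolis parameter at 49°N:
f = 2Ω sin φ = 2 × 7.29×10⁻⁵ × sin 49° = 1.10×10⁻⁴ s⁻¹
Component geostrophic relations (x east, y north):
u_g = −(1/(fρ)) ∂P/∂y,  v_g = (1/(fρ)) ∂P/∂x
u_g = −(−2.0×10⁻³)/(1.10×10⁻⁴ × 1.09) = 16.7 m/s;  v_g = (0.37×10⁻³)/(1.10×10⁻⁴ × 1.09) = 3.08 m/s
|V_g| = √(u_g² + v_g²) = 17.0 m/s

17.0 m/s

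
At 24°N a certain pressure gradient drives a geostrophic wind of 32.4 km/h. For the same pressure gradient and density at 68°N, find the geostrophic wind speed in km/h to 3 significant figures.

With the same pressure gradient and density, V_g ∝ 1/f ∝ 1/sin φ.
V₂ = V₁ · sin φ₁ / sin φ₂ = 32.4 × sin 24° / sin 68°
V₂ = 32.4 × 0.4067/0.9272 = 14.2 km/h

14.2 km/h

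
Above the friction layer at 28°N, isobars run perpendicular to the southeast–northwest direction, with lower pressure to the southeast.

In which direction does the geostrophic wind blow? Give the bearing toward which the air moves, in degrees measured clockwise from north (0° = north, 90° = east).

225°

The pressure-gradient force points toward the southeast (bearing 135°).
Geostrophic balance: in the Northern Hemisphere the Coriolis force deflects motion to the right, so the geostrophic wind blows 90° to the right of the pressure-gradient force (low pressure on the left).
Rotating 135° by 90° clockwise gives 225° — the wind blows toward the southwest.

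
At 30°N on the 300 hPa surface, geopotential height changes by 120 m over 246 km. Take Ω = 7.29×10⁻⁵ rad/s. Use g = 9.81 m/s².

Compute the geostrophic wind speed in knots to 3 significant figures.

Coriolis parameter at 30°N:
f = 2Ω sin φ = 2 × 7.29×10⁻⁵ × sin 30° = 7.29×10⁻⁵ s⁻¹
Height gradient: |∂Z/∂n| = 120 m / 246000 m = 4.88×10⁻⁴
On a pressure surface, geostrophic balance gives V_g = (g/f)|∂Z/∂n|:
V_g = 9.81 × 4.88×10⁻⁴ / 7.29×10⁻⁵ = 65.6 m/s
Converting: 65.6 m/s × 1.944 = 128 knots

128 knots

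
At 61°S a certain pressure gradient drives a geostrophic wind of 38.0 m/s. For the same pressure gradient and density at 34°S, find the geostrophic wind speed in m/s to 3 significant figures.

59.4 m/s

With the same pressure gradient and density, V_g ∝ 1/f ∝ 1/sin φ.
V₂ = V₁ · sin φ₁ / sin φ₂ = 38.0 × sin 61° / sin 34°
V₂ = 38.0 × 0.8746/0.5592 = 59.4 m/s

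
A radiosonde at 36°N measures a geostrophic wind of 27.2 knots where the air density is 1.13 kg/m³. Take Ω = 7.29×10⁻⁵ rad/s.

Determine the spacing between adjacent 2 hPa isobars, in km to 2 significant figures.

Coriolis parameter at 36°N:
f = 2Ω sin φ = 2 × 7.29×10⁻⁵ × sin 36° = 8.57×10⁻⁵ s⁻¹
Wind speed in SI: 27.2 knots = 14.0 m/s
Geostrophic balance rearranged: |∂P/∂n| = f ρ V_g
|∂P/∂n| = 8.57×10⁻⁵ × 1.13 × 14.0 = 1.36×10⁻³ Pa/m
Isobar spacing: Δn = ΔP/|∂P/∂n| = 200 Pa / 1.36×10⁻³ Pa/m = 147594 m ≈ 150 km

150 km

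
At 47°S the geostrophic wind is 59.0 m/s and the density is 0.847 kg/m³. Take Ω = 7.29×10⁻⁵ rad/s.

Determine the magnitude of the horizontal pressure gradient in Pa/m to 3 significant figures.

Coriolis parameter at 47°S:
f = 2Ω sin φ = 2 × 7.29×10⁻⁵ × sin 47° = 1.07×10⁻⁴ s⁻¹
Geostrophic balance rearranged: |∂P/∂n| = f ρ V_g
|∂P/∂n| = 1.07×10⁻⁴ × 0.847 × 59.0 = 5.33×10⁻³ Pa/m

5.33×10⁻³ Pa/m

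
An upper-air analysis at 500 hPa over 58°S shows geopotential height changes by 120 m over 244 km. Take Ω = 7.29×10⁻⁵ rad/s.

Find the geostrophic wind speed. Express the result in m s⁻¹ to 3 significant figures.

Coriolis parameter at 58°S:
f = 2Ω sin φ = 2 × 7.29×10⁻⁵ × sin 58° = 1.24×10⁻⁴ s⁻¹
Height gradient: |∂Z/∂n| = 120 m / 244000 m = 4.92×10⁻⁴
On a pressure surface, geostrophic balance gives V_g = (g/f)|∂Z/∂n|:
V_g = 9.81 × 4.92×10⁻⁴ / 1.24×10⁻⁴ = 39.0 m/s

39.0 m s⁻¹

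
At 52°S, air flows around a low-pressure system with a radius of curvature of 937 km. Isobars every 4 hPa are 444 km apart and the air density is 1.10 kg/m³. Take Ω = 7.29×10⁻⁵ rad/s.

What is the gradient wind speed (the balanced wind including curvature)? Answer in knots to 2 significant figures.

13 knots

Coriolis parameter at 52°S:
f = 2Ω sin φ = 2 × 7.29×10⁻⁵ × sin 52° = 1.15×10⁻⁴ s⁻¹
Pressure gradient: |∂P/∂n| = 400 Pa / 444000 m = 9.01×10⁻⁴ Pa/m
Geostrophic speed: V_g = |∂P/∂n|/(fρ) = 9.01×10⁻⁴/(1.15×10⁻⁴ × 1.10) = 7.13 m/s
Around a low, centrifugal force acts outward with Coriolis, so pressure-gradient force balances both:
(1/ρ)|∂P/∂n| = fV + V²/R  →  V² + fR·V − fR·V_g = 0
With fR = 1.15×10⁻⁴ × 937×10³ m = 108 m/s:
V = [−fR + √((fR)² + 4 fR V_g)]/2 = [−108 + √(108² + 4×108×7.13)]/2 = 6.71 m/s
Subgeostrophic (V < V_g = 7.13 m/s), as expected around a low.
Converting: 6.71 m/s × 1.944 = 13 knots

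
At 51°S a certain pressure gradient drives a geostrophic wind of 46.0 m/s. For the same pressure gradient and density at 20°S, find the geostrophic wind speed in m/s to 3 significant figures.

105 m/s

With the same pressure gradient and density, V_g ∝ 1/f ∝ 1/sin φ.
V₂ = V₁ · sin φ₁ / sin φ₂ = 46.0 × sin 51° / sin 20°
V₂ = 46.0 × 0.7771/0.3420 = 105 m/s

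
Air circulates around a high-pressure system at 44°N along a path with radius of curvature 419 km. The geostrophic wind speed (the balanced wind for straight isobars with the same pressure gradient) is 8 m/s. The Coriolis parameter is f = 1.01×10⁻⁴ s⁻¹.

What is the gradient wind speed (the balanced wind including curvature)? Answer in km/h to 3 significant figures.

38.6 km/h

Around a high, pressure-gradient force acts outward with centrifugal, so Coriolis balances both:
fV = (1/ρ)|∂P/∂n| + V²/R  →  V² − fR·V + fR·V_g = 0
With fR = 1.01×10⁻⁴ × 419×10³ m = 42.3 m/s:
V = [fR − √((fR)² − 4 fR V_g)]/2 = [42.3 − √(42.3² − 4×42.3×8)]/2 = 10.7 m/s
Supergeostrophic (V > V_g = 8 m/s), as expected around a high.
Converting: 10.7 m/s × 3.6 = 38.6 km/h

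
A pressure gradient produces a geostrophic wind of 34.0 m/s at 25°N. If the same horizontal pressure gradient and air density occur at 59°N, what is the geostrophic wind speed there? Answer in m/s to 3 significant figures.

With the same pressure gradient and density, V_g ∝ 1/f ∝ 1/sin φ.
V₂ = V₁ · sin φ₁ / sin φ₂ = 34.0 × sin 25° / sin 59°
V₂ = 34.0 × 0.4226/0.8572 = 16.8 m/s

16.8 m/s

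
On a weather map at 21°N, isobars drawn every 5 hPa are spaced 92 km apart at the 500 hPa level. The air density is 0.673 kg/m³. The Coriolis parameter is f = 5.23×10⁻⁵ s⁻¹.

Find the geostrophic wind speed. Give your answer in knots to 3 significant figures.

Pressure gradient: |∂P/∂n| = 500 Pa / 92000 m = 5.43×10⁻³ Pa/m
Geostrophic balance (pressure-gradient force = Coriolis force):
V_g = (1/(fρ)) |∂P/∂n| = 5.43×10⁻³ / (5.23×10⁻⁵ × 0.673) = 154 m/s
Converting: 154 m/s × 1.944 = 300 knots

300 knots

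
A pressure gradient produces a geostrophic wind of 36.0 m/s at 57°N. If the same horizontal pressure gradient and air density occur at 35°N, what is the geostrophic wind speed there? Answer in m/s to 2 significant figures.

With the same pressure gradient and density, V_g ∝ 1/f ∝ 1/sin φ.
V₂ = V₁ · sin φ₁ / sin φ₂ = 36.0 × sin 57° / sin 35°
V₂ = 36.0 × 0.8387/0.5736 = 53 m/s

53 m/s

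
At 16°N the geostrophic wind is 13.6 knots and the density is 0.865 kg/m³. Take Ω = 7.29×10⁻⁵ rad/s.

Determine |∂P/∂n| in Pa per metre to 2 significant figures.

2.4×10⁻⁴ Pa/m

Coriolis parameter at 16°N:
f = 2Ω sin φ = 2 × 7.29×10⁻⁵ × sin 16° = 4.02×10⁻⁵ s⁻¹
Wind speed in SI: 13.6 knots = 7.00 m/s
Geostrophic balance rearranged: |∂P/∂n| = f ρ V_g
|∂P/∂n| = 4.02×10⁻⁵ × 0.865 × 7.00 = 2.43×10⁻⁴ Pa/m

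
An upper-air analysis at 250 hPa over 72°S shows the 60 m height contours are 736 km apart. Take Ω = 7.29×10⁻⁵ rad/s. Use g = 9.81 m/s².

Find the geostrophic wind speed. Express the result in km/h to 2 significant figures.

21 km/h

Coriolis parameter at 72°S:
f = 2Ω sin φ = 2 × 7.29×10⁻⁵ × sin 72° = 1.39×10⁻⁴ s⁻¹
Height gradient: |∂Z/∂n| = 60 m / 736000 m = 8.15×10⁻⁵
On a pressure surface, geostrophic balance gives V_g = (g/f)|∂Z/∂n|:
V_g = 9.81 × 8.15×10⁻⁵ / 1.39×10⁻⁴ = 5.77 m/s
Converting: 5.77 m/s × 3.6 = 21 km/h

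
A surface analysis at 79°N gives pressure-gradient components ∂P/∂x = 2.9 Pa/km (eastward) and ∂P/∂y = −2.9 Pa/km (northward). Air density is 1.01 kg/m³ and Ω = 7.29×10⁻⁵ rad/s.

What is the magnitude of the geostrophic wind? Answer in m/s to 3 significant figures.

Coriolis parameter at 79°N:
f = 2Ω sin φ = 2 × 7.29×10⁻⁵ × sin 79° = 1.43×10⁻⁴ s⁻¹
Component geostrophic relations (x east, y north):
u_g = −(1/(fρ)) ∂P/∂y,  v_g = (1/(fρ)) ∂P/∂x
u_g = −(−2.9×10⁻³)/(1.43×10⁻⁴ × 1.01) = 20.1 m/s;  v_g = (2.9×10⁻³)/(1.43×10⁻⁴ × 1.01) = 20.1 m/s
|V_g| = √(u_g² + v_g²) = 28.4 m/s

28.4 m/s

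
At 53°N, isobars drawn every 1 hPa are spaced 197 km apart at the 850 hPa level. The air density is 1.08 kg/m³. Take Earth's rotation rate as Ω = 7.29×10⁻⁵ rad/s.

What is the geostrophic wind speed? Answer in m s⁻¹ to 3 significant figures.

4.04 m s⁻¹

Coriolis parameter at 53°N:
f = 2Ω sin φ = 2 × 7.29×10⁻⁵ × sin 53° = 1.16×10⁻⁴ s⁻¹
Pressure gradient: |∂P/∂n| = 100 Pa / 197000 m = 5.08×10⁻⁴ Pa/m
Geostrophic balance (pressure-gradient force = Coriolis force):
V_g = (1/(fρ)) |∂P/∂n| = 5.08×10⁻⁴ / (1.16×10⁻⁴ × 1.08) = 4.04 m/s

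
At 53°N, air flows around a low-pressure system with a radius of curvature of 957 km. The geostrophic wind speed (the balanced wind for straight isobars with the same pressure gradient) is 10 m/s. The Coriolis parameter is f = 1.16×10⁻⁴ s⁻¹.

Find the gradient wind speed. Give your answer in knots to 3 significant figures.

17.9 knots

Around a low, centrifugal force acts outward with Coriolis, so pressure-gradient force balances both:
(1/ρ)|∂P/∂n| = fV + V²/R  →  V² + fR·V − fR·V_g = 0
With fR = 1.16×10⁻⁴ × 957×10³ m = 111 m/s:
V = [−fR + √((fR)² + 4 fR V_g)]/2 = [−111 + √(111² + 4×111×10)]/2 = 9.23 m/s
Subgeostrophic (V < V_g = 10 m/s), as expected around a low.
Converting: 9.23 m/s × 1.944 = 17.9 knots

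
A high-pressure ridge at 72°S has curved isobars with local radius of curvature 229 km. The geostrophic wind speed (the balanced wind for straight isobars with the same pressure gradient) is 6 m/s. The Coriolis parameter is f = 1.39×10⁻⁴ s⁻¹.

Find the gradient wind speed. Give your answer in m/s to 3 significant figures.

Around a high, pressure-gradient force acts outward with centrifugal, so Coriolis balances both:
fV = (1/ρ)|∂P/∂n| + V²/R  →  V² − fR·V + fR·V_g = 0
With fR = 1.39×10⁻⁴ × 229×10³ m = 31.8 m/s:
V = [fR − √((fR)² − 4 fR V_g)]/2 = [31.8 − √(31.8² − 4×31.8×6)]/2 = 8.02 m/s
Supergeostrophic (V > V_g = 6 m/s), as expected around a high.

8.02 m/s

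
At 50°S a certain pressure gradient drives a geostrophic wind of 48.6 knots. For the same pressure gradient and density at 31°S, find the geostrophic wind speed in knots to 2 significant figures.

With the same pressure gradient and density, V_g ∝ 1/f ∝ 1/sin φ.
V₂ = V₁ · sin φ₁ / sin φ₂ = 48.6 × sin 50° / sin 31°
V₂ = 48.6 × 0.7660/0.5150 = 72 knots

72 knots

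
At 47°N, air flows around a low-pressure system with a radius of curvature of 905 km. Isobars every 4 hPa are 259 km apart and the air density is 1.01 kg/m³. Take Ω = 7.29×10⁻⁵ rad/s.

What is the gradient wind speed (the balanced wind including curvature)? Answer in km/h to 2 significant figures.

Coriolis parameter at 47°N:
f = 2Ω sin φ = 2 × 7.29×10⁻⁵ × sin 47° = 1.07×10⁻⁴ s⁻¹
Pressure gradient: |∂P/∂n| = 400 Pa / 259000 m = 1.54×10⁻³ Pa/m
Geostrophic speed: V_g = |∂P/∂n|/(fρ) = 1.54×10⁻³/(1.07×10⁻⁴ × 1.01) = 14.3 m/s
Around a low, centrifugal force acts outward with Coriolis, so pressure-gradient force balances both:
(1/ρ)|∂P/∂n| = fV + V²/R  →  V² + fR·V − fR·V_g = 0
With fR = 1.07×10⁻⁴ × 905×10³ m = 96.5 m/s:
V = [−fR + √((fR)² + 4 fR V_g)]/2 = [−96.5 + √(96.5² + 4×96.5×14.3)]/2 = 12.7 m/s
Subgeostrophic (V < V_g = 14.3 m/s), as expected around a low.
Converting: 12.7 m/s × 3.6 = 46 km/h

46 km/h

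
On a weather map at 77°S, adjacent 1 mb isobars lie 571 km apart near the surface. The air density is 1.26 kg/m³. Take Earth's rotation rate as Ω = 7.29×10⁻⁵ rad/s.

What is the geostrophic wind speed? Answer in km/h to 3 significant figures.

3.52 km/h

Coriolis parameter at 77°S:
f = 2Ω sin φ = 2 × 7.29×10⁻⁵ × sin 77° = 1.42×10⁻⁴ s⁻¹
Pressure gradient: |∂P/∂n| = 100 Pa / 571000 m = 1.75×10⁻⁴ Pa/m
Geostrophic balance (pressure-gradient force = Coriolis force):
V_g = (1/(fρ)) |∂P/∂n| = 1.75×10⁻⁴ / (1.42×10⁻⁴ × 1.26) = 0.978 m/s
Converting: 0.978 m/s × 3.6 = 3.52 km/h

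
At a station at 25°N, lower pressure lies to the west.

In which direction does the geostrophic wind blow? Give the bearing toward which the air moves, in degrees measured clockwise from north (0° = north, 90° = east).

The pressure-gradient force points toward the west (bearing 270°).
Geostrophic balance: in the Northern Hemisphere the Coriolis force deflects motion to the right, so the geostrophic wind blows 90° to the right of the pressure-gradient force (low pressure on the left).
Rotating 270° by 90° clockwise gives 000° — the wind blows toward the north.

000°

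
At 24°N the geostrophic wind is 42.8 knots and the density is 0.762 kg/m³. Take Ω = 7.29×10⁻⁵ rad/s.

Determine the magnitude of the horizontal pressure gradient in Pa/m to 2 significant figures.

9.9×10⁻⁴ Pa/m

Coriolis parameter at 24°N:
f = 2Ω sin φ = 2 × 7.29×10⁻⁵ × sin 24° = 5.93×10⁻⁵ s⁻¹
Wind speed in SI: 42.8 knots = 22.0 m/s
Geostrophic balance rearranged: |∂P/∂n| = f ρ V_g
|∂P/∂n| = 5.93×10⁻⁵ × 0.762 × 22.0 = 9.95×10⁻⁴ Pa/m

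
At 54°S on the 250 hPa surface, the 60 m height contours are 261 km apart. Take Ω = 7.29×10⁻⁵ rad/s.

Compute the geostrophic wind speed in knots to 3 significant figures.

37.2 knots

Coriolis parameter at 54°S:
f = 2Ω sin φ = 2 × 7.29×10⁻⁵ × sin 54° = 1.18×10⁻⁴ s⁻¹
Height gradient: |∂Z/∂n| = 60 m / 261000 m = 2.30×10⁻⁴
On a pressure surface, geostrophic balance gives V_g = (g/f)|∂Z/∂n|:
V_g = 9.81 × 2.30×10⁻⁴ / 1.18×10⁻⁴ = 19.1 m/s
Converting: 19.1 m/s × 1.944 = 37.2 knots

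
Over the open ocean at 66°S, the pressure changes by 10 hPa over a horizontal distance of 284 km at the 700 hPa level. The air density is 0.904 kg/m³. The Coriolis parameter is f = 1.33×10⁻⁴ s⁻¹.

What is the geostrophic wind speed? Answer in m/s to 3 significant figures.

29.3 m/s

Pressure gradient: |∂P/∂n| = 1000 Pa / 284000 m = 3.52×10⁻³ Pa/m
Geostrophic balance (pressure-gradient force = Coriolis force):
V_g = (1/(fρ)) |∂P/∂n| = 3.52×10⁻³ / (1.33×10⁻⁴ × 0.904) = 29.3 m/s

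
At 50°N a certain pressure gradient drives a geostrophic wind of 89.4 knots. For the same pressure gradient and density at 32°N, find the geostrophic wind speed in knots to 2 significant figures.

With the same pressure gradient and density, V_g ∝ 1/f ∝ 1/sin φ.
V₂ = V₁ · sin φ₁ / sin φ₂ = 89.4 × sin 50° / sin 32°
V₂ = 89.4 × 0.7660/0.5299 = 130 knots

130 knots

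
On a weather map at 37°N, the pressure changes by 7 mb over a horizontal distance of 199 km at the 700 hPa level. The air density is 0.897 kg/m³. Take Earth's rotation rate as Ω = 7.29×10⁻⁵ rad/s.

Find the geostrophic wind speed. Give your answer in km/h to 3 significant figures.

Coriolis parameter at 37°N:
f = 2Ω sin φ = 2 × 7.29×10⁻⁵ × sin 37° = 8.77×10⁻⁵ s⁻¹
Pressure gradient: |∂P/∂n| = 700 Pa / 199000 m = 3.52×10⁻³ Pa/m
Geostrophic balance (pressure-gradient force = Coriolis force):
V_g = (1/(fρ)) |∂P/∂n| = 3.52×10⁻³ / (8.77×10⁻⁵ × 0.897) = 44.7 m/s
Converting: 44.7 m/s × 3.6 = 161 km/h

161 km/h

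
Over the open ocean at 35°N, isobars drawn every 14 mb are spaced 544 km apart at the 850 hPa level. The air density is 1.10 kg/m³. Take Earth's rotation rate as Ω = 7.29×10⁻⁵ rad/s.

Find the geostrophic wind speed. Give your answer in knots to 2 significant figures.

54 knots

Coriolis parameter at 35°N:
f = 2Ω sin φ = 2 × 7.29×10⁻⁵ × sin 35° = 8.36×10⁻⁵ s⁻¹
Pressure gradient: |∂P/∂n| = 1400 Pa / 544000 m = 2.57×10⁻³ Pa/m
Geostrophic balance (pressure-gradient force = Coriolis force):
V_g = (1/(fρ)) |∂P/∂n| = 2.57×10⁻³ / (8.36×10⁻⁵ × 1.10) = 28.0 m/s
Converting: 28.0 m/s × 1.944 = 54 knots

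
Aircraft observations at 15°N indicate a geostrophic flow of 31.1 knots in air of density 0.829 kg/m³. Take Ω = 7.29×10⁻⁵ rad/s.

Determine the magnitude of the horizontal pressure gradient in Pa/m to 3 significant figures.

5.01×10⁻⁴ Pa/m

Coriolis parameter at 15°N:
f = 2Ω sin φ = 2 × 7.29×10⁻⁵ × sin 15° = 3.77×10⁻⁵ s⁻¹
Wind speed in SI: 31.1 knots = 16.0 m/s
Geostrophic balance rearranged: |∂P/∂n| = f ρ V_g
|∂P/∂n| = 3.77×10⁻⁵ × 0.829 × 16.0 = 5.01×10⁻⁴ Pa/m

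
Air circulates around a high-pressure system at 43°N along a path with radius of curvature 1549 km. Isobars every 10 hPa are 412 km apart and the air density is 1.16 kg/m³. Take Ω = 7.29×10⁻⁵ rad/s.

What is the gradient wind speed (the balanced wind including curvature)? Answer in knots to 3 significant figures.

48.9 knots

Coriolis parameter at 43°N:
f = 2Ω sin φ = 2 × 7.29×10⁻⁵ × sin 43° = 9.94×10⁻⁵ s⁻¹
Pressure gradient: |∂P/∂n| = 1000 Pa / 412000 m = 2.43×10⁻³ Pa/m
Geostrophic speed: V_g = |∂P/∂n|/(fρ) = 2.43×10⁻³/(9.94×10⁻⁵ × 1.16) = 21.0 m/s
Around a high, pressure-gradient force acts outward with centrifugal, so Coriolis balances both:
fV = (1/ρ)|∂P/∂n| + V²/R  →  V² − fR·V + fR·V_g = 0
With fR = 9.94×10⁻⁵ × 1549×10³ m = 154 m/s:
V = [fR − √((fR)² − 4 fR V_g)]/2 = [154 − √(154² − 4×154×21)]/2 = 25.1 m/s
Supergeostrophic (V > V_g = 21 m/s), as expected around a high.
Converting: 25.1 m/s × 1.944 = 48.9 knots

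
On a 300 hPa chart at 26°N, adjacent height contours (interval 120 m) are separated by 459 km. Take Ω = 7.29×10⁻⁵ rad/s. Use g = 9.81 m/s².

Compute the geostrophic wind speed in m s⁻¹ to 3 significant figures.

40.1 m s⁻¹

Coriolis parameter at 26°N:
f = 2Ω sin φ = 2 × 7.29×10⁻⁵ × sin 26° = 6.39×10⁻⁵ s⁻¹
Height gradient: |∂Z/∂n| = 120 m / 459000 m = 2.61×10⁻⁴
On a pressure surface, geostrophic balance gives V_g = (g/f)|∂Z/∂n|:
V_g = 9.81 × 2.61×10⁻⁴ / 6.39×10⁻⁵ = 40.1 m/s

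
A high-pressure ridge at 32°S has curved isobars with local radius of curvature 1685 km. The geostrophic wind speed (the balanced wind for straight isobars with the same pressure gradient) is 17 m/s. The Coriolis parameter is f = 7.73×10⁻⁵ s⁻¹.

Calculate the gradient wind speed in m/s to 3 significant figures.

Around a high, pressure-gradient force acts outward with centrifugal, so Coriolis balances both:
fV = (1/ρ)|∂P/∂n| + V²/R  →  V² − fR·V + fR·V_g = 0
With fR = 7.73×10⁻⁵ × 1685×10³ m = 130 m/s:
V = [fR − √((fR)² − 4 fR V_g)]/2 = [130 − √(130² − 4×130×17)]/2 = 20.1 m/s
Supergeostrophic (V > V_g = 17 m/s), as expected around a high.

20.1 m/s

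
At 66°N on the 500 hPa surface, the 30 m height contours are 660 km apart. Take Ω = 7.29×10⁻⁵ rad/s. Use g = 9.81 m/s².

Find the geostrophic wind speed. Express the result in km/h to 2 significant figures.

Coriolis parameter at 66°N:
f = 2Ω sin φ = 2 × 7.29×10⁻⁵ × sin 66° = 1.33×10⁻⁴ s⁻¹
Height gradient: |∂Z/∂n| = 30 m / 660000 m = 4.55×10⁻⁵
On a pressure surface, geostrophic balance gives V_g = (g/f)|∂Z/∂n|:
V_g = 9.81 × 4.55×10⁻⁵ / 1.33×10⁻⁴ = 3.35 m/s
Converting: 3.35 m/s × 3.6 = 12 km/h

12 km/h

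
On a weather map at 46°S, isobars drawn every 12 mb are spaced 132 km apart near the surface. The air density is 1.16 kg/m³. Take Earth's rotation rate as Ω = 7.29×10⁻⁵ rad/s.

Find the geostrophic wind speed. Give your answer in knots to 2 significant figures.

150 knots

Coriolis parameter at 46°S:
f = 2Ω sin φ = 2 × 7.29×10⁻⁵ × sin 46° = 1.05×10⁻⁴ s⁻¹
Pressure gradient: |∂P/∂n| = 1200 Pa / 132000 m = 9.09×10⁻³ Pa/m
Geostrophic balance (pressure-gradient force = Coriolis force):
V_g = (1/(fρ)) |∂P/∂n| = 9.09×10⁻³ / (1.05×10⁻⁴ × 1.16) = 74.7 m/s
Converting: 74.7 m/s × 1.944 = 150 knots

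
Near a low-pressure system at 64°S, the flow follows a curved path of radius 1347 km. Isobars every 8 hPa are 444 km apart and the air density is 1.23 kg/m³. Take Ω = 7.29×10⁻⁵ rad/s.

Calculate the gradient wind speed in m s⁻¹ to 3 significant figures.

Coriolis parameter at 64°S:
f = 2Ω sin φ = 2 × 7.29×10⁻⁵ × sin 64° = 1.31×10⁻⁴ s⁻¹
Pressure gradient: |∂P/∂n| = 800 Pa / 444000 m = 1.80×10⁻³ Pa/m
Geostrophic speed: V_g = |∂P/∂n|/(fρ) = 1.80×10⁻³/(1.31×10⁻⁴ × 1.23) = 11.2 m/s
Around a low, centrifugal force acts outward with Coriolis, so pressure-gradient force balances both:
(1/ρ)|∂P/∂n| = fV + V²/R  →  V² + fR·V − fR·V_g = 0
With fR = 1.31×10⁻⁴ × 1347×10³ m = 177 m/s:
V = [−fR + √((fR)² + 4 fR V_g)]/2 = [−177 + √(177² + 4×177×11.2)]/2 = 10.5 m/s
Subgeostrophic (V < V_g = 11.2 m/s), as expected around a low.

10.5 m s⁻¹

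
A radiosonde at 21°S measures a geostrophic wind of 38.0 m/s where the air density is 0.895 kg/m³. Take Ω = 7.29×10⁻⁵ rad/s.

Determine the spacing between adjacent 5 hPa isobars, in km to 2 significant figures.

Coriolis parameter at 21°S:
f = 2Ω sin φ = 2 × 7.29×10⁻⁵ × sin 21° = 5.23×10⁻⁵ s⁻¹
Geostrophic balance rearranged: |∂P/∂n| = f ρ V_g
|∂P/∂n| = 5.23×10⁻⁵ × 0.895 × 38.0 = 1.78×10⁻³ Pa/m
Isobar spacing: Δn = ΔP/|∂P/∂n| = 500 Pa / 1.78×10⁻³ Pa/m = 281369 m ≈ 280 km

280 km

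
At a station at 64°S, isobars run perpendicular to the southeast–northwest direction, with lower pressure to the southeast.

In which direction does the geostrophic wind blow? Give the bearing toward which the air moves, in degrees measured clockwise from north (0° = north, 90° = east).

045°

The pressure-gradient force points toward the southeast (bearing 135°).
Geostrophic balance: in the Southern Hemisphere the Coriolis force deflects motion to the left, so the geostrophic wind blows 90° to the left of the pressure-gradient force (low pressure on the right).
Rotating 135° by 90° counterclockwise gives 045° — the wind blows toward the northeast.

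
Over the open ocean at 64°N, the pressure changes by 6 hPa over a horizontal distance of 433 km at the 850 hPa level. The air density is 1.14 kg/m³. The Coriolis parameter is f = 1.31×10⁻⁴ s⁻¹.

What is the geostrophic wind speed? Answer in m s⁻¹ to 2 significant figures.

Pressure gradient: |∂P/∂n| = 600 Pa / 433000 m = 1.39×10⁻³ Pa/m
Geostrophic balance (pressure-gradient force = Coriolis force):
V_g = (1/(fρ)) |∂P/∂n| = 1.39×10⁻³ / (1.31×10⁻⁴ × 1.14) = 9.28 m/s

9.3 m s⁻¹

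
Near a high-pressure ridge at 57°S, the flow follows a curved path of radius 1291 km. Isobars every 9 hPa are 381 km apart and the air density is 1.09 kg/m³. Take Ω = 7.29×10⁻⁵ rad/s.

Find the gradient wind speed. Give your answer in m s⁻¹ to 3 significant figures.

Coriolis parameter at 57°S:
f = 2Ω sin φ = 2 × 7.29×10⁻⁵ × sin 57° = 1.22×10⁻⁴ s⁻¹
Pressure gradient: |∂P/∂n| = 900 Pa / 381000 m = 2.36×10⁻³ Pa/m
Geostrophic speed: V_g = |∂P/∂n|/(fρ) = 2.36×10⁻³/(1.22×10⁻⁴ × 1.09) = 17.7 m/s
Around a high, pressure-gradient force acts outward with centrifugal, so Coriolis balances both:
fV = (1/ρ)|∂P/∂n| + V²/R  →  V² − fR·V + fR·V_g = 0
With fR = 1.22×10⁻⁴ × 1291×10³ m = 158 m/s:
V = [fR − √((fR)² − 4 fR V_g)]/2 = [158 − √(158² − 4×158×17.7)]/2 = 20.3 m/s
Supergeostrophic (V > V_g = 17.7 m/s), as expected around a high.

20.3 m s⁻¹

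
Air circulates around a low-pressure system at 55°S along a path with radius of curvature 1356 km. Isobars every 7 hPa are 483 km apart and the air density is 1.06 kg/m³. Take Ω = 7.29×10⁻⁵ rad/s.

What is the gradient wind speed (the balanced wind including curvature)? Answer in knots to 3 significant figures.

Coriolis parameter at 55°S:
f = 2Ω sin φ = 2 × 7.29×10⁻⁵ × sin 55° = 1.19×10⁻⁴ s⁻¹
Pressure gradient: |∂P/∂n| = 700 Pa / 483000 m = 1.45×10⁻³ Pa/m
Geostrophic speed: V_g = |∂P/∂n|/(fρ) = 1.45×10⁻³/(1.19×10⁻⁴ × 1.06) = 11.4 m/s
Around a low, centrifugal force acts outward with Coriolis, so pressure-gradient force balances both:
(1/ρ)|∂P/∂n| = fV + V²/R  →  V² + fR·V − fR·V_g = 0
With fR = 1.19×10⁻⁴ × 1356×10³ m = 162 m/s:
V = [−fR + √((fR)² + 4 fR V_g)]/2 = [−162 + √(162² + 4×162×11.4)]/2 = 10.7 m/s
Subgeostrophic (V < V_g = 11.4 m/s), as expected around a low.
Converting: 10.7 m/s × 1.944 = 20.9 knots

20.9 knots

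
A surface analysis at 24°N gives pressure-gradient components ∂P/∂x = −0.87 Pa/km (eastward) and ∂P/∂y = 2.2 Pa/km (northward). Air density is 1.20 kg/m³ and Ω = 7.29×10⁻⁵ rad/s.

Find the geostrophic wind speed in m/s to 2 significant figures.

Coriolis parameter at 24°N:
f = 2Ω sin φ = 2 × 7.29×10⁻⁵ × sin 24° = 5.93×10⁻⁵ s⁻¹
Component geostrophic relations (x east, y north):
u_g = −(1/(fρ)) ∂P/∂y,  v_g = (1/(fρ)) ∂P/∂x
u_g = −(2.2×10⁻³)/(5.93×10⁻⁵ × 1.20) = −30.9 m/s;  v_g = (−0.87×10⁻³)/(5.93×10⁻⁵ × 1.20) = −12.2 m/s
|V_g| = √(u_g² + v_g²) = 33.2 m/s

33 m/s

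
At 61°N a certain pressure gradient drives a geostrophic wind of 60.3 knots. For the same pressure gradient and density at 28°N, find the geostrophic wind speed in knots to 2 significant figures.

With the same pressure gradient and density, V_g ∝ 1/f ∝ 1/sin φ.
V₂ = V₁ · sin φ₁ / sin φ₂ = 60.3 × sin 61° / sin 28°
V₂ = 60.3 × 0.8746/0.4695 = 110 knots

110 knots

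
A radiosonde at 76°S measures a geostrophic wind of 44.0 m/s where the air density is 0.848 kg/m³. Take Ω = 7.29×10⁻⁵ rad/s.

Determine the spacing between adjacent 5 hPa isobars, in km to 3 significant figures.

Coriolis parameter at 76°S:
f = 2Ω sin φ = 2 × 7.29×10⁻⁵ × sin 76° = 1.41×10⁻⁴ s⁻¹
Geostrophic balance rearranged: |∂P/∂n| = f ρ V_g
|∂P/∂n| = 1.41×10⁻⁴ × 0.848 × 44.0 = 5.28×10⁻³ Pa/m
Isobar spacing: Δn = ΔP/|∂P/∂n| = 500 Pa / 5.28×10⁻³ Pa/m = 94724 m ≈ 94.7 km

94.7 km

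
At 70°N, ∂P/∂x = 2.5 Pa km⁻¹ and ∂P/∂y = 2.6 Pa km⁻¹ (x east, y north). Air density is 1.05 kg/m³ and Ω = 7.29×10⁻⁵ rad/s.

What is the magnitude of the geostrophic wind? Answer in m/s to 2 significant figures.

25 m/s

Coriolis parameter at 70°N:
f = 2Ω sin φ = 2 × 7.29×10⁻⁵ × sin 70° = 1.37×10⁻⁴ s⁻¹
Component geostrophic relations (x east, y north):
u_g = −(1/(fρ)) ∂P/∂y,  v_g = (1/(fρ)) ∂P/∂x
u_g = −(2.6×10⁻³)/(1.37×10⁻⁴ × 1.05) = −18.1 m/s;  v_g = (2.5×10⁻³)/(1.37×10⁻⁴ × 1.05) = 17.4 m/s
|V_g| = √(u_g² + v_g²) = 25.1 m/s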